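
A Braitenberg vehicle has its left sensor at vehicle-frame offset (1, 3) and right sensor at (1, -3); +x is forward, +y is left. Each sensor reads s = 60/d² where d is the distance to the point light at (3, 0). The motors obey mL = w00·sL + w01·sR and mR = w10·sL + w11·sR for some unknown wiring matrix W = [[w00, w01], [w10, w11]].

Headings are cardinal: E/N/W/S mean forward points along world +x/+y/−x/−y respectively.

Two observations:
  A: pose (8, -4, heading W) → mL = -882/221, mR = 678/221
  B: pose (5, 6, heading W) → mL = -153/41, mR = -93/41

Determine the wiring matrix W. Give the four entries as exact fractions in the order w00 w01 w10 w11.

-1/2 -1 -1/2 1

obs A: pose=(8,-4,W) → sL=12/13, sR=60/17, mL=-882/221, mR=678/221
obs B: pose=(5,6,W) → sL=6, sR=30/41, mL=-153/41, mR=-93/41
sensor matrix S = [[12/13, 60/17], [6, 30/41]]; det S = -185760/9061
solve [mL_A; mL_B] = S·[w00; w01] and [mR_A; mR_B] = S·[w10; w11]:
  w00 = -1/2, w01 = -1, w10 = -1/2, w11 = 1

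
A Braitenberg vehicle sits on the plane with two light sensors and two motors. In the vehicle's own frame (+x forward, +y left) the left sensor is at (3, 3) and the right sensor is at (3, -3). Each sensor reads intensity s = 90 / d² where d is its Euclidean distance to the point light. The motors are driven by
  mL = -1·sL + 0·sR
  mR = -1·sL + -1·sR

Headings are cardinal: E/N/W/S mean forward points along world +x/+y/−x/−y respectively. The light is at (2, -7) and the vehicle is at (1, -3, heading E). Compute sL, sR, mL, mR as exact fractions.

left sensor world pos  = (4, 0); dL² = 53
right sensor world pos = (4, -6); dR² = 5
sL = 90/53 = 90/53
sR = 90/5 = 18
mL = -1·sL + 0·sR = -90/53
mR = -1·sL + -1·sR = -1044/53

90/53 18 -90/53 -1044/53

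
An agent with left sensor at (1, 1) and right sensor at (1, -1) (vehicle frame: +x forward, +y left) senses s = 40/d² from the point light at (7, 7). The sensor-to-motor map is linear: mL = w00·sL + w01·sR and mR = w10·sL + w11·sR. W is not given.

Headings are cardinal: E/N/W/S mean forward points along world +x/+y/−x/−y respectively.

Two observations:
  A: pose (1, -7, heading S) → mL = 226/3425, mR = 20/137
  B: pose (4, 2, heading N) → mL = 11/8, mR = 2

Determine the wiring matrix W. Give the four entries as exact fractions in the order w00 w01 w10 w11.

obs A: pose=(1,-7,S) → sL=4/25, sR=20/137, mL=226/3425, mR=20/137
obs B: pose=(4,2,N) → sL=5/4, sR=2, mL=11/8, mR=2
sensor matrix S = [[4/25, 20/137], [5/4, 2]]; det S = 471/3425
solve [mL_A; mL_B] = S·[w00; w01] and [mR_A; mR_B] = S·[w10; w11]:
  w00 = -1/2, w01 = 1, w10 = 0, w11 = 1

-1/2 1 0 1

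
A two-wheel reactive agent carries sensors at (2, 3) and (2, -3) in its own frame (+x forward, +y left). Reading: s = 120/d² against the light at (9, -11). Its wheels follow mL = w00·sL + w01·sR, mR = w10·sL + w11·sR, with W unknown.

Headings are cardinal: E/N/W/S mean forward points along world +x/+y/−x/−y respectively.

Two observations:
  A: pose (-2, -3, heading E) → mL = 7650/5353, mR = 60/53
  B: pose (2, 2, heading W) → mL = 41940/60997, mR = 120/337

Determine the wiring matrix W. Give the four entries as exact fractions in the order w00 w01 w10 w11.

obs A: pose=(-2,-3,E) → sL=60/101, sR=60/53, mL=7650/5353, mR=60/53
obs B: pose=(2,2,W) → sL=120/181, sR=120/337, mL=41940/60997, mR=120/337
sensor matrix S = [[60/101, 60/53], [120/181, 120/337]]; det S = -175996800/326516941
solve [mL_A; mL_B] = S·[w00; w01] and [mR_A; mR_B] = S·[w10; w11]:
  w00 = 1/2, w01 = 1, w10 = 0, w11 = 1

1/2 1 0 1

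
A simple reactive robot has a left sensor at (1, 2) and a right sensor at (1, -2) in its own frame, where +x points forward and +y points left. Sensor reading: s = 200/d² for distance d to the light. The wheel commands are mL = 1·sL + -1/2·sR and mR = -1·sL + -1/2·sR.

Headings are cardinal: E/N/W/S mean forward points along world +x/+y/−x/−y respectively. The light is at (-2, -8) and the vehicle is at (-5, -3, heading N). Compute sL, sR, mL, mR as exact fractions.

200/61 200/37 1300/2257 -13500/2257

left sensor world pos  = (-7, -2); dL² = 61
right sensor world pos = (-3, -2); dR² = 37
sL = 200/61 = 200/61
sR = 200/37 = 200/37
mL = 1·sL + -1/2·sR = 1300/2257
mR = -1·sL + -1/2·sR = -13500/2257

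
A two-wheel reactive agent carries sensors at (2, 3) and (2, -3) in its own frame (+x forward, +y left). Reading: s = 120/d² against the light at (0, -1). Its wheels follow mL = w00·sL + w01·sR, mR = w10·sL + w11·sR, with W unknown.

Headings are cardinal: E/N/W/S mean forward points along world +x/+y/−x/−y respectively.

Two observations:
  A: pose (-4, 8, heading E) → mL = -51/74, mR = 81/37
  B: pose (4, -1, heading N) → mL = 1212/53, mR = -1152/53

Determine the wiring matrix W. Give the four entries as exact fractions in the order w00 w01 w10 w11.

1 -1/2 -1 1

obs A: pose=(-4,8,E) → sL=30/37, sR=3, mL=-51/74, mR=81/37
obs B: pose=(4,-1,N) → sL=24, sR=120/53, mL=1212/53, mR=-1152/53
sensor matrix S = [[30/37, 3], [24, 120/53]]; det S = -137592/1961
solve [mL_A; mL_B] = S·[w00; w01] and [mR_A; mR_B] = S·[w10; w11]:
  w00 = 1, w01 = -1/2, w10 = -1, w11 = 1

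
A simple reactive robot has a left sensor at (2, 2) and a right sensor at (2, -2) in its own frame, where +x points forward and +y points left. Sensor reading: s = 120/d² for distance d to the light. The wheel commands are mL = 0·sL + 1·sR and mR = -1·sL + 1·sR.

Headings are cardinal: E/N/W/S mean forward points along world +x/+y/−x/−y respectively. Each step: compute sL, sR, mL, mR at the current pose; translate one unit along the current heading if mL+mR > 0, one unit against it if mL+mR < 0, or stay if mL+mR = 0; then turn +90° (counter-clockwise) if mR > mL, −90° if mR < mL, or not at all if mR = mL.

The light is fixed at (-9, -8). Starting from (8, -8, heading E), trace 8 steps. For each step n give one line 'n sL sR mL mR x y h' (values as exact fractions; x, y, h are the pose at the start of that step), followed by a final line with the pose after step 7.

0 24/73 24/73 24/73 0 8 -8 E
1 30/101 6/13 6/13 216/1313 9 -8 S
2 24/53 120/257 120/257 192/13621 9 -9 W
3 60/113 60/181 60/181 -4080/20453 8 -9 N
4 24/73 24/73 24/73 0 8 -8 E
5 30/101 6/13 6/13 216/1313 9 -8 S
6 24/53 120/257 120/257 192/13621 9 -9 W
7 60/113 60/181 60/181 -4080/20453 8 -9 N
final 8 -8 E

n=0: pose=(8,-8,E); sL=24/73, sR=24/73; mL=24/73, mR=0; mL+mR=24/73 → advance +1; mR−mL=-24/73 → turn -1·90°
n=1: pose=(9,-8,S); sL=30/101, sR=6/13; mL=6/13, mR=216/1313; mL+mR=822/1313 → advance +1; mR−mL=-30/101 → turn -1·90°
n=2: pose=(9,-9,W); sL=24/53, sR=120/257; mL=120/257, mR=192/13621; mL+mR=6552/13621 → advance +1; mR−mL=-24/53 → turn -1·90°
n=3: pose=(8,-9,N); sL=60/113, sR=60/181; mL=60/181, mR=-4080/20453; mL+mR=2700/20453 → advance +1; mR−mL=-60/113 → turn -1·90°
n=4: pose=(8,-8,E); sL=24/73, sR=24/73; mL=24/73, mR=0; mL+mR=24/73 → advance +1; mR−mL=-24/73 → turn -1·90°
n=5: pose=(9,-8,S); sL=30/101, sR=6/13; mL=6/13, mR=216/1313; mL+mR=822/1313 → advance +1; mR−mL=-30/101 → turn -1·90°
n=6: pose=(9,-9,W); sL=24/53, sR=120/257; mL=120/257, mR=192/13621; mL+mR=6552/13621 → advance +1; mR−mL=-24/53 → turn -1·90°
n=7: pose=(8,-9,N); sL=60/113, sR=60/181; mL=60/181, mR=-4080/20453; mL+mR=2700/20453 → advance +1; mR−mL=-60/113 → turn -1·90°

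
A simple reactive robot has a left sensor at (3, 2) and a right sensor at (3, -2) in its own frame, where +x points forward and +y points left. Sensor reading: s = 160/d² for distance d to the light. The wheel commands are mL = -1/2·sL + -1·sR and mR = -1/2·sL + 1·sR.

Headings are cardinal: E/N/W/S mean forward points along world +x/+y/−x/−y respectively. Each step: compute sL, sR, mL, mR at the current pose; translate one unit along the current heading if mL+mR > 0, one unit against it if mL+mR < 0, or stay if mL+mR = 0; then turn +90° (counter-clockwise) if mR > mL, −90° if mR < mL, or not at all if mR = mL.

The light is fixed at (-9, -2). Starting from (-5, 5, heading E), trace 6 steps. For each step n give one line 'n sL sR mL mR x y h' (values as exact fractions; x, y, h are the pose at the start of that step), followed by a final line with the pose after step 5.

0 16/13 80/37 -1336/481 744/481 -5 5 E
1 160/101 32/25 -5232/2525 1232/2525 -6 5 N
2 10 5/2 -15/2 -5/2 -6 4 W
3 32/9 160/13 -1648/117 1232/117 -5 4 S
4 16/13 80/37 -1336/481 744/481 -5 5 E
5 160/101 32/25 -5232/2525 1232/2525 -6 5 N
final -6 4 W

n=0: pose=(-5,5,E); sL=16/13, sR=80/37; mL=-1336/481, mR=744/481; mL+mR=-16/13 → advance -1; mR−mL=160/37 → turn +1·90°
n=1: pose=(-6,5,N); sL=160/101, sR=32/25; mL=-5232/2525, mR=1232/2525; mL+mR=-160/101 → advance -1; mR−mL=64/25 → turn +1·90°
n=2: pose=(-6,4,W); sL=10, sR=5/2; mL=-15/2, mR=-5/2; mL+mR=-10 → advance -1; mR−mL=5 → turn +1·90°
n=3: pose=(-5,4,S); sL=32/9, sR=160/13; mL=-1648/117, mR=1232/117; mL+mR=-32/9 → advance -1; mR−mL=320/13 → turn +1·90°
n=4: pose=(-5,5,E); sL=16/13, sR=80/37; mL=-1336/481, mR=744/481; mL+mR=-16/13 → advance -1; mR−mL=160/37 → turn +1·90°
n=5: pose=(-6,5,N); sL=160/101, sR=32/25; mL=-5232/2525, mR=1232/2525; mL+mR=-160/101 → advance -1; mR−mL=64/25 → turn +1·90°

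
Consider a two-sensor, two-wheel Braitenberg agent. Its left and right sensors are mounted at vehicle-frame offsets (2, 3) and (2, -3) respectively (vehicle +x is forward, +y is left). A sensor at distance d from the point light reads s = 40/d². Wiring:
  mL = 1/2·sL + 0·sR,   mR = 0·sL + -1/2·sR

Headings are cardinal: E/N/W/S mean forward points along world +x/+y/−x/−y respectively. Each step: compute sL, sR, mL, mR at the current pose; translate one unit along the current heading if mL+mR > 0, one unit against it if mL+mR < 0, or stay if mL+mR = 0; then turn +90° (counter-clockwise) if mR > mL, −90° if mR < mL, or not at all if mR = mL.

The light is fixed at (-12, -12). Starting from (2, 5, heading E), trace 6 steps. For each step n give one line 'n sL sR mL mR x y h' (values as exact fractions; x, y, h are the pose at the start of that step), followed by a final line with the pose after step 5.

0 5/82 10/113 5/164 -5/113 2 5 E
1 40/481 8/65 20/481 -4/65 1 5 S
2 20/173 20/281 10/173 -10/281 1 6 W
3 40/481 8/125 20/481 -4/125 0 6 N
4 1/17 10/113 1/34 -5/113 0 7 E
5 8/97 40/353 4/97 -20/353 -1 7 S
final -1 8 W

n=0: pose=(2,5,E); sL=5/82, sR=10/113; mL=5/164, mR=-5/113; mL+mR=-255/18532 → advance -1; mR−mL=-1385/18532 → turn -1·90°
n=1: pose=(1,5,S); sL=40/481, sR=8/65; mL=20/481, mR=-4/65; mL+mR=-48/2405 → advance -1; mR−mL=-248/2405 → turn -1·90°
n=2: pose=(1,6,W); sL=20/173, sR=20/281; mL=10/173, mR=-10/281; mL+mR=1080/48613 → advance +1; mR−mL=-4540/48613 → turn -1·90°
n=3: pose=(0,6,N); sL=40/481, sR=8/125; mL=20/481, mR=-4/125; mL+mR=576/60125 → advance +1; mR−mL=-4424/60125 → turn -1·90°
n=4: pose=(0,7,E); sL=1/17, sR=10/113; mL=1/34, mR=-5/113; mL+mR=-57/3842 → advance -1; mR−mL=-283/3842 → turn -1·90°
n=5: pose=(-1,7,S); sL=8/97, sR=40/353; mL=4/97, mR=-20/353; mL+mR=-528/34241 → advance -1; mR−mL=-3352/34241 → turn -1·90°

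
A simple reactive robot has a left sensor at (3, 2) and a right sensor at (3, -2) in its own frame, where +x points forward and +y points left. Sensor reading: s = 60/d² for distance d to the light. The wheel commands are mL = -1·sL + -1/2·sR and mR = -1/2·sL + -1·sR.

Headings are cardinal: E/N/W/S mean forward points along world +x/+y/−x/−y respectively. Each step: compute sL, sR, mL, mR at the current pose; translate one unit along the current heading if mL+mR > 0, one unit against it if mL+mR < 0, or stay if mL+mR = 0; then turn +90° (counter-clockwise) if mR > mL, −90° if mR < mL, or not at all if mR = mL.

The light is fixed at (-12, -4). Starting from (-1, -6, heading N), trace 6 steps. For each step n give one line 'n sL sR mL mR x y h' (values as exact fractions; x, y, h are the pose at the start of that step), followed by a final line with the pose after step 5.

0 30/41 6/17 -633/697 -501/697 -1 -6 N
1 60/89 12/13 -1314/1157 -1458/1157 -1 -7 W
2 3/5 15/49 -369/490 -297/490 0 -7 N
3 20/39 12/17 -574/663 -638/663 0 -8 W
4 30/61 30/113 -4305/6893 -3525/6893 1 -8 N
5 60/149 60/109 -11010/16241 -12210/16241 1 -9 W
final 2 -9 N

n=0: pose=(-1,-6,N); sL=30/41, sR=6/17; mL=-633/697, mR=-501/697; mL+mR=-1134/697 → advance -1; mR−mL=132/697 → turn +1·90°
n=1: pose=(-1,-7,W); sL=60/89, sR=12/13; mL=-1314/1157, mR=-1458/1157; mL+mR=-2772/1157 → advance -1; mR−mL=-144/1157 → turn -1·90°
n=2: pose=(0,-7,N); sL=3/5, sR=15/49; mL=-369/490, mR=-297/490; mL+mR=-333/245 → advance -1; mR−mL=36/245 → turn +1·90°
n=3: pose=(0,-8,W); sL=20/39, sR=12/17; mL=-574/663, mR=-638/663; mL+mR=-404/221 → advance -1; mR−mL=-64/663 → turn -1·90°
n=4: pose=(1,-8,N); sL=30/61, sR=30/113; mL=-4305/6893, mR=-3525/6893; mL+mR=-7830/6893 → advance -1; mR−mL=780/6893 → turn +1·90°
n=5: pose=(1,-9,W); sL=60/149, sR=60/109; mL=-11010/16241, mR=-12210/16241; mL+mR=-23220/16241 → advance -1; mR−mL=-1200/16241 → turn -1·90°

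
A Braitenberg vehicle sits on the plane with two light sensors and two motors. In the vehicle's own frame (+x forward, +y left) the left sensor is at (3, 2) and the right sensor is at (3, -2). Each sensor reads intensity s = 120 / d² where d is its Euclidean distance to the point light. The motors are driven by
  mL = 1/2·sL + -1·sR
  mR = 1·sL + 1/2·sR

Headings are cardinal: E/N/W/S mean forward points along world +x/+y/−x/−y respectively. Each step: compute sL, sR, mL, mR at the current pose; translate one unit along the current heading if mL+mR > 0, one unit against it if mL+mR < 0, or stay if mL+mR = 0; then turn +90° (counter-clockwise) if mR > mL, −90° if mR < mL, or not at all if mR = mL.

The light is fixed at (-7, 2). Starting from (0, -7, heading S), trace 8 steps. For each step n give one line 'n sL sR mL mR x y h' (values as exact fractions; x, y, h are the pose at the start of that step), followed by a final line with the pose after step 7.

n=0: pose=(0,-7,S); sL=8/15, sR=120/169; mL=-1124/2535, mR=2252/2535; mL+mR=376/845 → advance +1; mR−mL=3376/2535 → turn +1·90°
n=1: pose=(0,-8,E); sL=30/41, sR=30/61; mL=-315/2501, mR=2445/2501; mL+mR=2130/2501 → advance +1; mR−mL=2760/2501 → turn +1·90°
n=2: pose=(1,-8,N); sL=24/17, sR=120/149; mL=-252/2533, mR=4596/2533; mL+mR=4344/2533 → advance +1; mR−mL=4848/2533 → turn +1·90°
n=3: pose=(1,-7,W); sL=60/73, sR=60/37; mL=-3270/2701, mR=4410/2701; mL+mR=1140/2701 → advance +1; mR−mL=7680/2701 → turn +1·90°
n=4: pose=(0,-7,S); sL=8/15, sR=120/169; mL=-1124/2535, mR=2252/2535; mL+mR=376/845 → advance +1; mR−mL=3376/2535 → turn +1·90°
n=5: pose=(0,-8,E); sL=30/41, sR=30/61; mL=-315/2501, mR=2445/2501; mL+mR=2130/2501 → advance +1; mR−mL=2760/2501 → turn +1·90°
n=6: pose=(1,-8,N); sL=24/17, sR=120/149; mL=-252/2533, mR=4596/2533; mL+mR=4344/2533 → advance +1; mR−mL=4848/2533 → turn +1·90°
n=7: pose=(1,-7,W); sL=60/73, sR=60/37; mL=-3270/2701, mR=4410/2701; mL+mR=1140/2701 → advance +1; mR−mL=7680/2701 → turn +1·90°

0 8/15 120/169 -1124/2535 2252/2535 0 -7 S
1 30/41 30/61 -315/2501 2445/2501 0 -8 E
2 24/17 120/149 -252/2533 4596/2533 1 -8 N
3 60/73 60/37 -3270/2701 4410/2701 1 -7 W
4 8/15 120/169 -1124/2535 2252/2535 0 -7 S
5 30/41 30/61 -315/2501 2445/2501 0 -8 E
6 24/17 120/149 -252/2533 4596/2533 1 -8 N
7 60/73 60/37 -3270/2701 4410/2701 1 -7 W
final 0 -7 S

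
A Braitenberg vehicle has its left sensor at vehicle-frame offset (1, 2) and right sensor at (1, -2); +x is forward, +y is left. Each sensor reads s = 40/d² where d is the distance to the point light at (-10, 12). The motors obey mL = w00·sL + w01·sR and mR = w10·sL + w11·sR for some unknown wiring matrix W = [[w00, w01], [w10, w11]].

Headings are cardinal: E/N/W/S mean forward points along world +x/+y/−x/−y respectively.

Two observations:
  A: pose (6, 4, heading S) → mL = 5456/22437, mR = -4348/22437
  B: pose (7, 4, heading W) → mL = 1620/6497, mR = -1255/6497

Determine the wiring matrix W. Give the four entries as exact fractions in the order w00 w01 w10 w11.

1 1 -1/2 -1

obs A: pose=(6,4,S) → sL=8/81, sR=40/277, mL=5456/22437, mR=-4348/22437
obs B: pose=(7,4,W) → sL=10/89, sR=10/73, mL=1620/6497, mR=-1255/6497
sensor matrix S = [[8/81, 40/277], [10/89, 10/73]]; det S = -392960/145773189
solve [mL_A; mL_B] = S·[w00; w01] and [mR_A; mR_B] = S·[w10; w11]:
  w00 = 1, w01 = 1, w10 = -1/2, w11 = -1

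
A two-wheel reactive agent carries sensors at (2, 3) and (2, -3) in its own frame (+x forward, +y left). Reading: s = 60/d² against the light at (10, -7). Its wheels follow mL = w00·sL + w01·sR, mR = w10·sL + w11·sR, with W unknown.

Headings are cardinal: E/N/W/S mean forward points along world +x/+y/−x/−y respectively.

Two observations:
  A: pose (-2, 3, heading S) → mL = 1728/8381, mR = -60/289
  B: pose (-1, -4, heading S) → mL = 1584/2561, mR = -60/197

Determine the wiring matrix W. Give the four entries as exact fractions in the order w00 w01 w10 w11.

obs A: pose=(-2,3,S) → sL=12/29, sR=60/289, mL=1728/8381, mR=-60/289
obs B: pose=(-1,-4,S) → sL=12/13, sR=60/197, mL=1584/2561, mR=-60/197
sensor matrix S = [[12/29, 60/289], [12/13, 60/197]]; det S = -1408320/21463741
solve [mL_A; mL_B] = S·[w00; w01] and [mR_A; mR_B] = S·[w10; w11]:
  w00 = 1, w01 = -1, w10 = 0, w11 = -1

1 -1 0 -1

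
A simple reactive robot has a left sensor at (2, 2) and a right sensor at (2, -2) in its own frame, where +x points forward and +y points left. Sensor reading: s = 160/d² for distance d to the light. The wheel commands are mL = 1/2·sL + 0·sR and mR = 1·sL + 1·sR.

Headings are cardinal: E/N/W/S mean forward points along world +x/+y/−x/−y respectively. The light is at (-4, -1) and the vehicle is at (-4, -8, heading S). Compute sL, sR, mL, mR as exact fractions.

32/17 32/17 16/17 64/17

left sensor world pos  = (-2, -10); dL² = 85
right sensor world pos = (-6, -10); dR² = 85
sL = 160/85 = 32/17
sR = 160/85 = 32/17
mL = 1/2·sL + 0·sR = 16/17
mR = 1·sL + 1·sR = 64/17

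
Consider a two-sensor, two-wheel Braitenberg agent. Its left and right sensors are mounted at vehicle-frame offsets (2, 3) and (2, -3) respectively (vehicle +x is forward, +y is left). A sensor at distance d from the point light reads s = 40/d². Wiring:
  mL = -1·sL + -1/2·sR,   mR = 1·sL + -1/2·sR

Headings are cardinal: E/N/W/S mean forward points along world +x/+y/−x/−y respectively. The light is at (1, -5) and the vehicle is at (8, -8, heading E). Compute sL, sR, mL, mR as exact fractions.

left sensor world pos  = (10, -5); dL² = 81
right sensor world pos = (10, -11); dR² = 117
sL = 40/81 = 40/81
sR = 40/117 = 40/117
mL = -1·sL + -1/2·sR = -700/1053
mR = 1·sL + -1/2·sR = 340/1053

40/81 40/117 -700/1053 340/1053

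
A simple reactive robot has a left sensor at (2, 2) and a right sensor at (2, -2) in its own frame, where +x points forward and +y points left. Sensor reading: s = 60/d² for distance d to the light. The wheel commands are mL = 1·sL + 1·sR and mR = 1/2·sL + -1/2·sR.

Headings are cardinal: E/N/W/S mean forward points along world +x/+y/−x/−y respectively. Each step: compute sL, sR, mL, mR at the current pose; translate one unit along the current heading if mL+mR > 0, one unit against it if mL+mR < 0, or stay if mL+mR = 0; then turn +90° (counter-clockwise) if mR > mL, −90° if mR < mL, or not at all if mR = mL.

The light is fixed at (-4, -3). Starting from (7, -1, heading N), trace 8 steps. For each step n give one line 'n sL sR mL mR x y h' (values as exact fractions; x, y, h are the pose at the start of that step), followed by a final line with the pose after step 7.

0 60/97 12/37 3384/3589 528/3589 7 -1 N
1 30/97 6/17 1092/1649 -36/1649 7 0 E
2 60/197 60/101 17880/19897 -2880/19897 8 0 S
3 3/5 15/29 162/145 6/145 8 -1 W
4 60/97 12/37 3384/3589 528/3589 7 -1 N
5 30/97 6/17 1092/1649 -36/1649 7 0 E
6 60/197 60/101 17880/19897 -2880/19897 8 0 S
7 3/5 15/29 162/145 6/145 8 -1 W
final 7 -1 N

n=0: pose=(7,-1,N); sL=60/97, sR=12/37; mL=3384/3589, mR=528/3589; mL+mR=3912/3589 → advance +1; mR−mL=-2856/3589 → turn -1·90°
n=1: pose=(7,0,E); sL=30/97, sR=6/17; mL=1092/1649, mR=-36/1649; mL+mR=1056/1649 → advance +1; mR−mL=-1128/1649 → turn -1·90°
n=2: pose=(8,0,S); sL=60/197, sR=60/101; mL=17880/19897, mR=-2880/19897; mL+mR=15000/19897 → advance +1; mR−mL=-20760/19897 → turn -1·90°
n=3: pose=(8,-1,W); sL=3/5, sR=15/29; mL=162/145, mR=6/145; mL+mR=168/145 → advance +1; mR−mL=-156/145 → turn -1·90°
n=4: pose=(7,-1,N); sL=60/97, sR=12/37; mL=3384/3589, mR=528/3589; mL+mR=3912/3589 → advance +1; mR−mL=-2856/3589 → turn -1·90°
n=5: pose=(7,0,E); sL=30/97, sR=6/17; mL=1092/1649, mR=-36/1649; mL+mR=1056/1649 → advance +1; mR−mL=-1128/1649 → turn -1·90°
n=6: pose=(8,0,S); sL=60/197, sR=60/101; mL=17880/19897, mR=-2880/19897; mL+mR=15000/19897 → advance +1; mR−mL=-20760/19897 → turn -1·90°
n=7: pose=(8,-1,W); sL=3/5, sR=15/29; mL=162/145, mR=6/145; mL+mR=168/145 → advance +1; mR−mL=-156/145 → turn -1·90°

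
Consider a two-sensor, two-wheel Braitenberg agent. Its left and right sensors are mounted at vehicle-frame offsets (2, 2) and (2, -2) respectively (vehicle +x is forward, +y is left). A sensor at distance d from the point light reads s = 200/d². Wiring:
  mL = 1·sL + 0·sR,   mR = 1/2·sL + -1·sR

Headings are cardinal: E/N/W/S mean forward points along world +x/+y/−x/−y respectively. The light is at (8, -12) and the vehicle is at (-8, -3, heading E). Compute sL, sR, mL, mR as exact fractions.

200/317 40/49 200/317 -7780/15533

left sensor world pos  = (-6, -1); dL² = 317
right sensor world pos = (-6, -5); dR² = 245
sL = 200/317 = 200/317
sR = 200/245 = 40/49
mL = 1·sL + 0·sR = 200/317
mR = 1/2·sL + -1·sR = -7780/15533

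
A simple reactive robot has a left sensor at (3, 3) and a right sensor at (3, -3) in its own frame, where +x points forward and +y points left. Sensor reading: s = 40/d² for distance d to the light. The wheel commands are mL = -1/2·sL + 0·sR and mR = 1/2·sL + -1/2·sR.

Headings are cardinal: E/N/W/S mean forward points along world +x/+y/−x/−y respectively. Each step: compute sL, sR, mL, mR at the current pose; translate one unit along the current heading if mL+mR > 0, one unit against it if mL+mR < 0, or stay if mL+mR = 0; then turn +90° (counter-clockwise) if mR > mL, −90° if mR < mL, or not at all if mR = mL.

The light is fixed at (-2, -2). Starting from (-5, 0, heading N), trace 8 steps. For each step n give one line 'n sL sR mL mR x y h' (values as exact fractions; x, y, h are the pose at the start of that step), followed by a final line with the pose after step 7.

0 40/61 8/5 -20/61 -144/305 -5 0 N
1 5/2 10 -5/4 -15/4 -5 -1 E
2 8 40/53 -4 192/53 -6 -1 S
3 20/13 20 -10/13 -120/13 -6 0 E
4 8 8/13 -4 48/13 -7 0 S
5 1 10 -1/2 -9/2 -7 1 E
6 40/9 40/81 -20/9 160/81 -8 1 S
7 20/29 4 -10/29 -48/29 -8 2 E
final -9 2 S

n=0: pose=(-5,0,N); sL=40/61, sR=8/5; mL=-20/61, mR=-144/305; mL+mR=-4/5 → advance -1; mR−mL=-44/305 → turn -1·90°
n=1: pose=(-5,-1,E); sL=5/2, sR=10; mL=-5/4, mR=-15/4; mL+mR=-5 → advance -1; mR−mL=-5/2 → turn -1·90°
n=2: pose=(-6,-1,S); sL=8, sR=40/53; mL=-4, mR=192/53; mL+mR=-20/53 → advance -1; mR−mL=404/53 → turn +1·90°
n=3: pose=(-6,0,E); sL=20/13, sR=20; mL=-10/13, mR=-120/13; mL+mR=-10 → advance -1; mR−mL=-110/13 → turn -1·90°
n=4: pose=(-7,0,S); sL=8, sR=8/13; mL=-4, mR=48/13; mL+mR=-4/13 → advance -1; mR−mL=100/13 → turn +1·90°
n=5: pose=(-7,1,E); sL=1, sR=10; mL=-1/2, mR=-9/2; mL+mR=-5 → advance -1; mR−mL=-4 → turn -1·90°
n=6: pose=(-8,1,S); sL=40/9, sR=40/81; mL=-20/9, mR=160/81; mL+mR=-20/81 → advance -1; mR−mL=340/81 → turn +1·90°
n=7: pose=(-8,2,E); sL=20/29, sR=4; mL=-10/29, mR=-48/29; mL+mR=-2 → advance -1; mR−mL=-38/29 → turn -1·90°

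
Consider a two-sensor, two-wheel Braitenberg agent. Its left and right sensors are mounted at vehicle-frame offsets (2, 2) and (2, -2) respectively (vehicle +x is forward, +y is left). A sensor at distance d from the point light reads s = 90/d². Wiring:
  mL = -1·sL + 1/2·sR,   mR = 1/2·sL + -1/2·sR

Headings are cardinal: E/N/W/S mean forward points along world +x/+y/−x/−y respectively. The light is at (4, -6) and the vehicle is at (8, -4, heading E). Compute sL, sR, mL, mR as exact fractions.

left sensor world pos  = (10, -2); dL² = 52
right sensor world pos = (10, -6); dR² = 36
sL = 90/52 = 45/26
sR = 90/36 = 5/2
mL = -1·sL + 1/2·sR = -25/52
mR = 1/2·sL + -1/2·sR = -5/13

45/26 5/2 -25/52 -5/13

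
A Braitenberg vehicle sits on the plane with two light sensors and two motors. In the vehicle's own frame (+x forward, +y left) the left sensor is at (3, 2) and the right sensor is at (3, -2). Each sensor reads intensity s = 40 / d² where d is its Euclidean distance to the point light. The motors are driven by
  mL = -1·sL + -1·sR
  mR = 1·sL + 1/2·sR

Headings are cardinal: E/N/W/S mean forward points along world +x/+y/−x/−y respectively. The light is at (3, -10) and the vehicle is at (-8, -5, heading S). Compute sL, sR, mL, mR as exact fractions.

8/17 40/173 -2064/2941 1724/2941

left sensor world pos  = (-6, -8); dL² = 85
right sensor world pos = (-10, -8); dR² = 173
sL = 40/85 = 8/17
sR = 40/173 = 40/173
mL = -1·sL + -1·sR = -2064/2941
mR = 1·sL + 1/2·sR = 1724/2941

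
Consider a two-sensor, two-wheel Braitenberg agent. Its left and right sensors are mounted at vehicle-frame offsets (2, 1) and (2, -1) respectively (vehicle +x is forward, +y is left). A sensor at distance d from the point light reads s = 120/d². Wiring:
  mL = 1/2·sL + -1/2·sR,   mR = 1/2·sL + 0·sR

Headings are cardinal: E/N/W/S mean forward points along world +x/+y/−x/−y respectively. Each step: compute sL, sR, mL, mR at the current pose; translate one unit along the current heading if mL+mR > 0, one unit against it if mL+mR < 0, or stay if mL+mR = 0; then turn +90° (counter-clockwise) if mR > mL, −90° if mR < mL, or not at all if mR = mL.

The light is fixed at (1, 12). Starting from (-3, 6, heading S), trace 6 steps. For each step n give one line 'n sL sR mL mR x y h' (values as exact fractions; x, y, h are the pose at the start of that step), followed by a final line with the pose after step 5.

n=0: pose=(-3,6,S); sL=120/73, sR=120/89; mL=960/6497, mR=60/73; mL+mR=6300/6497 → advance +1; mR−mL=60/89 → turn +1·90°
n=1: pose=(-3,5,E); sL=3, sR=30/17; mL=21/34, mR=3/2; mL+mR=36/17 → advance +1; mR−mL=15/17 → turn +1·90°
n=2: pose=(-2,5,N); sL=120/41, sR=120/29; mL=-720/1189, mR=60/41; mL+mR=1020/1189 → advance +1; mR−mL=60/29 → turn +1·90°
n=3: pose=(-2,6,W); sL=60/37, sR=12/5; mL=-72/185, mR=30/37; mL+mR=78/185 → advance +1; mR−mL=6/5 → turn +1·90°
n=4: pose=(-3,6,S); sL=120/73, sR=120/89; mL=960/6497, mR=60/73; mL+mR=6300/6497 → advance +1; mR−mL=60/89 → turn +1·90°
n=5: pose=(-3,5,E); sL=3, sR=30/17; mL=21/34, mR=3/2; mL+mR=36/17 → advance +1; mR−mL=15/17 → turn +1·90°

0 120/73 120/89 960/6497 60/73 -3 6 S
1 3 30/17 21/34 3/2 -3 5 E
2 120/41 120/29 -720/1189 60/41 -2 5 N
3 60/37 12/5 -72/185 30/37 -2 6 W
4 120/73 120/89 960/6497 60/73 -3 6 S
5 3 30/17 21/34 3/2 -3 5 E
final -2 5 N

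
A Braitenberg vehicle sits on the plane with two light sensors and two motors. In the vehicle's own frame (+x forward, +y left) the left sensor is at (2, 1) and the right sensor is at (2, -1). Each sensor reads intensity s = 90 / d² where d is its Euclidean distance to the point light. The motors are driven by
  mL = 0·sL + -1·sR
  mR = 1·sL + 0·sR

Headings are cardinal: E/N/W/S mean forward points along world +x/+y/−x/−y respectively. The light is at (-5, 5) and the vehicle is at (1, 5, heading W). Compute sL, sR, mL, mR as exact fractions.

90/17 90/17 -90/17 90/17

left sensor world pos  = (-1, 4); dL² = 17
right sensor world pos = (-1, 6); dR² = 17
sL = 90/17 = 90/17
sR = 90/17 = 90/17
mL = 0·sL + -1·sR = -90/17
mR = 1·sL + 0·sR = 90/17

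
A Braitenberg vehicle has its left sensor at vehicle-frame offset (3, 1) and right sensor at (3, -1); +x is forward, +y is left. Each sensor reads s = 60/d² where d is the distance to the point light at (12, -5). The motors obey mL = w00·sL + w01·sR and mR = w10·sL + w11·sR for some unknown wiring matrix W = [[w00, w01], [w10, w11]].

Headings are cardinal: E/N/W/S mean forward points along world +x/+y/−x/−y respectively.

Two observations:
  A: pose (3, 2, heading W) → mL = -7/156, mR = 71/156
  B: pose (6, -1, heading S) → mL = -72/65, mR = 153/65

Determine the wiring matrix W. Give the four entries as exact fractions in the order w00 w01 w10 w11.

-1 1 1/2 1

obs A: pose=(3,2,W) → sL=1/3, sR=15/52, mL=-7/156, mR=71/156
obs B: pose=(6,-1,S) → sL=30/13, sR=6/5, mL=-72/65, mR=153/65
sensor matrix S = [[1/3, 15/52], [30/13, 6/5]]; det S = -449/1690
solve [mL_A; mL_B] = S·[w00; w01] and [mR_A; mR_B] = S·[w10; w11]:
  w00 = -1, w01 = 1, w10 = 1/2, w11 = 1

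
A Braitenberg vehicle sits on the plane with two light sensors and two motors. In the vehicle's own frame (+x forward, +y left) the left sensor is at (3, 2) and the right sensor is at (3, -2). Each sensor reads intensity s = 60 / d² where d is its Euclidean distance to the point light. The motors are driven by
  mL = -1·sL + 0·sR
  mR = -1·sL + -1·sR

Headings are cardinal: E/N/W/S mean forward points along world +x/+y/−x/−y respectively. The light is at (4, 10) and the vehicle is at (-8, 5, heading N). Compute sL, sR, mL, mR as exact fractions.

left sensor world pos  = (-10, 8); dL² = 200
right sensor world pos = (-6, 8); dR² = 104
sL = 60/200 = 3/10
sR = 60/104 = 15/26
mL = -1·sL + 0·sR = -3/10
mR = -1·sL + -1·sR = -57/65

3/10 15/26 -3/10 -57/65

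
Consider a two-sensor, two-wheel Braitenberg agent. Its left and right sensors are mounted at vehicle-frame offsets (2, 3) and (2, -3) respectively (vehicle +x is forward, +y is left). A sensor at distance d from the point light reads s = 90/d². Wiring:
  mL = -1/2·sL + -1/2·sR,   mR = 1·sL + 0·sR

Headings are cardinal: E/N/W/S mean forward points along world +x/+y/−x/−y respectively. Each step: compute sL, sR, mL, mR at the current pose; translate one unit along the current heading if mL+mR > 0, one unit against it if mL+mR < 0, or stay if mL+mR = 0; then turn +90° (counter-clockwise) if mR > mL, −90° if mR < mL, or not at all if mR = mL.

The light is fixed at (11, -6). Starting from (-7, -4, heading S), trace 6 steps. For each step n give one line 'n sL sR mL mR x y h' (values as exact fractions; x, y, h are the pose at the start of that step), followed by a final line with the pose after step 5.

0 2/5 10/49 -74/245 2/5 -7 -4 S
1 45/136 9/26 -1197/3536 45/136 -7 -5 E
2 90/493 18/53 -6822/26129 90/493 -8 -5 N
3 1/5 1/5 -1/5 1/5 -8 -6 W
4 9/26 45/244 -1683/6344 9/26 -8 -6 S
5 90/293 18/61 -5382/17873 90/293 -8 -7 E
final -7 -7 N

n=0: pose=(-7,-4,S); sL=2/5, sR=10/49; mL=-74/245, mR=2/5; mL+mR=24/245 → advance +1; mR−mL=172/245 → turn +1·90°
n=1: pose=(-7,-5,E); sL=45/136, sR=9/26; mL=-1197/3536, mR=45/136; mL+mR=-27/3536 → advance -1; mR−mL=2367/3536 → turn +1·90°
n=2: pose=(-8,-5,N); sL=90/493, sR=18/53; mL=-6822/26129, mR=90/493; mL+mR=-2052/26129 → advance -1; mR−mL=11592/26129 → turn +1·90°
n=3: pose=(-8,-6,W); sL=1/5, sR=1/5; mL=-1/5, mR=1/5; mL+mR=0 → advance +0; mR−mL=2/5 → turn +1·90°
n=4: pose=(-8,-6,S); sL=9/26, sR=45/244; mL=-1683/6344, mR=9/26; mL+mR=513/6344 → advance +1; mR−mL=3879/6344 → turn +1·90°
n=5: pose=(-8,-7,E); sL=90/293, sR=18/61; mL=-5382/17873, mR=90/293; mL+mR=108/17873 → advance +1; mR−mL=10872/17873 → turn +1·90°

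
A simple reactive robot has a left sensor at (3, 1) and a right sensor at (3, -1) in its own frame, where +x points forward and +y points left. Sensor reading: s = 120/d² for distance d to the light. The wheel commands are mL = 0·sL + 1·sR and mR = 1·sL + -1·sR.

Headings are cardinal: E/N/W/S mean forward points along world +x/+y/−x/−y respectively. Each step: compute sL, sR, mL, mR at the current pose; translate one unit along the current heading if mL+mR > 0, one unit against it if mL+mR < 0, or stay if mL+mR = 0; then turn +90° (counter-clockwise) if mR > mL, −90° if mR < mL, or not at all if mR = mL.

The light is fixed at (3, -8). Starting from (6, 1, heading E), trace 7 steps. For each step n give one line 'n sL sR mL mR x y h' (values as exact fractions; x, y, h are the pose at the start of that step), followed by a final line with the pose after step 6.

0 15/17 6/5 6/5 -27/85 6 1 E
1 120/61 8/3 8/3 -128/183 7 1 S
2 12/5 60/41 60/41 192/205 7 0 W
3 24/25 120/137 120/137 288/3425 6 0 N
4 15/17 6/5 6/5 -27/85 6 1 E
5 120/61 8/3 8/3 -128/183 7 1 S
6 12/5 60/41 60/41 192/205 7 0 W
final 6 0 N

n=0: pose=(6,1,E); sL=15/17, sR=6/5; mL=6/5, mR=-27/85; mL+mR=15/17 → advance +1; mR−mL=-129/85 → turn -1·90°
n=1: pose=(7,1,S); sL=120/61, sR=8/3; mL=8/3, mR=-128/183; mL+mR=120/61 → advance +1; mR−mL=-616/183 → turn -1·90°
n=2: pose=(7,0,W); sL=12/5, sR=60/41; mL=60/41, mR=192/205; mL+mR=12/5 → advance +1; mR−mL=-108/205 → turn -1·90°
n=3: pose=(6,0,N); sL=24/25, sR=120/137; mL=120/137, mR=288/3425; mL+mR=24/25 → advance +1; mR−mL=-2712/3425 → turn -1·90°
n=4: pose=(6,1,E); sL=15/17, sR=6/5; mL=6/5, mR=-27/85; mL+mR=15/17 → advance +1; mR−mL=-129/85 → turn -1·90°
n=5: pose=(7,1,S); sL=120/61, sR=8/3; mL=8/3, mR=-128/183; mL+mR=120/61 → advance +1; mR−mL=-616/183 → turn -1·90°
n=6: pose=(7,0,W); sL=12/5, sR=60/41; mL=60/41, mR=192/205; mL+mR=12/5 → advance +1; mR−mL=-108/205 → turn -1·90°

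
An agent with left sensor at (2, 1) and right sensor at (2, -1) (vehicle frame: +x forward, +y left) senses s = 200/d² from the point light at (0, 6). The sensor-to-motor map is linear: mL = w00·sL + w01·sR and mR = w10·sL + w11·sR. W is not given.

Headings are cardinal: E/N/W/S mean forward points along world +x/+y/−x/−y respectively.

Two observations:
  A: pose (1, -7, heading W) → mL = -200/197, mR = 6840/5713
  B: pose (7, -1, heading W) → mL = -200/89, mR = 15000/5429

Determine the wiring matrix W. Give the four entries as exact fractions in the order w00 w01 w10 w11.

-1 0 1/2 1/2

obs A: pose=(1,-7,W) → sL=200/197, sR=40/29, mL=-200/197, mR=6840/5713
obs B: pose=(7,-1,W) → sL=200/89, sR=200/61, mL=-200/89, mR=15000/5429
sensor matrix S = [[200/197, 40/29], [200/89, 200/61]]; det S = 7104000/31015877
solve [mL_A; mL_B] = S·[w00; w01] and [mR_A; mR_B] = S·[w10; w11]:
  w00 = -1, w01 = 0, w10 = 1/2, w11 = 1/2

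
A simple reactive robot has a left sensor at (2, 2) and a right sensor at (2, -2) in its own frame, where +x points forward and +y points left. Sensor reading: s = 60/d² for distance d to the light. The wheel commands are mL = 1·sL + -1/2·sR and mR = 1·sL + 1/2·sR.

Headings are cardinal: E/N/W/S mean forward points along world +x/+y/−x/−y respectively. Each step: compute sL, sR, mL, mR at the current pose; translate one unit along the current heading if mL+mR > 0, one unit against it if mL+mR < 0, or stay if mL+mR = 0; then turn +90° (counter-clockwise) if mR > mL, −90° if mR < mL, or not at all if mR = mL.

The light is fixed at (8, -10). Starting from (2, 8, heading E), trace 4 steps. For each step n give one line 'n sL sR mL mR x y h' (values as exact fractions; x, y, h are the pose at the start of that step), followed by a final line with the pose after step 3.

0 15/104 15/68 15/442 225/884 2 8 E
1 60/449 60/409 11070/183641 38010/183641 3 8 N
2 30/169 6/49 963/8281 1977/8281 3 9 W
3 12/61 60/353 2406/21533 6066/21533 2 9 S
final 2 8 E

n=0: pose=(2,8,E); sL=15/104, sR=15/68; mL=15/442, mR=225/884; mL+mR=15/52 → advance +1; mR−mL=15/68 → turn +1·90°
n=1: pose=(3,8,N); sL=60/449, sR=60/409; mL=11070/183641, mR=38010/183641; mL+mR=120/449 → advance +1; mR−mL=60/409 → turn +1·90°
n=2: pose=(3,9,W); sL=30/169, sR=6/49; mL=963/8281, mR=1977/8281; mL+mR=60/169 → advance +1; mR−mL=6/49 → turn +1·90°
n=3: pose=(2,9,S); sL=12/61, sR=60/353; mL=2406/21533, mR=6066/21533; mL+mR=24/61 → advance +1; mR−mL=60/353 → turn +1·90°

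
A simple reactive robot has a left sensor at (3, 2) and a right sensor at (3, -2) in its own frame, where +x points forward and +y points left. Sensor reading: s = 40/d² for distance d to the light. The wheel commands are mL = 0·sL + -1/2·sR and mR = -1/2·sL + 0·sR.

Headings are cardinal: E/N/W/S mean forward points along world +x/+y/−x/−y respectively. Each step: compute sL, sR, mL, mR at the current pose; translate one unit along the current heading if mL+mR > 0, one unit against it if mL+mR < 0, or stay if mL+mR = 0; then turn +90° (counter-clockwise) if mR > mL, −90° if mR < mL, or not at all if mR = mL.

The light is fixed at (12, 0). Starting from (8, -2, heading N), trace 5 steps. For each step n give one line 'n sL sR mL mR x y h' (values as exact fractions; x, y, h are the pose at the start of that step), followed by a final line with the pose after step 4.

n=0: pose=(8,-2,N); sL=40/37, sR=8; mL=-4, mR=-20/37; mL+mR=-168/37 → advance -1; mR−mL=128/37 → turn +1·90°
n=1: pose=(8,-3,W); sL=20/37, sR=4/5; mL=-2/5, mR=-10/37; mL+mR=-124/185 → advance -1; mR−mL=24/185 → turn +1·90°
n=2: pose=(9,-3,S); sL=40/37, sR=40/61; mL=-20/61, mR=-20/37; mL+mR=-1960/2257 → advance -1; mR−mL=-480/2257 → turn -1·90°
n=3: pose=(9,-2,W); sL=10/13, sR=10/9; mL=-5/9, mR=-5/13; mL+mR=-110/117 → advance -1; mR−mL=20/117 → turn +1·90°
n=4: pose=(10,-2,S); sL=8/5, sR=40/41; mL=-20/41, mR=-4/5; mL+mR=-264/205 → advance -1; mR−mL=-64/205 → turn -1·90°

0 40/37 8 -4 -20/37 8 -2 N
1 20/37 4/5 -2/5 -10/37 8 -3 W
2 40/37 40/61 -20/61 -20/37 9 -3 S
3 10/13 10/9 -5/9 -5/13 9 -2 W
4 8/5 40/41 -20/41 -4/5 10 -2 S
final 10 -1 W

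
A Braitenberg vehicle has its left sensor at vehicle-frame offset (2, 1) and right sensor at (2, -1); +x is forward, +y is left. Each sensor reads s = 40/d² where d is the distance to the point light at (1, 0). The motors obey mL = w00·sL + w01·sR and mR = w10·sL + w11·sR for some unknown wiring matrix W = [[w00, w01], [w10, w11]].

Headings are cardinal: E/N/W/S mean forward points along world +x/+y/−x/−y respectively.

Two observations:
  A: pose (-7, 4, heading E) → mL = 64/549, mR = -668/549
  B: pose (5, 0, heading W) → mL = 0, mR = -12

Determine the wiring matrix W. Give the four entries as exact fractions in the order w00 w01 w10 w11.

-1/2 1/2 -1/2 -1

obs A: pose=(-7,4,E) → sL=40/61, sR=8/9, mL=64/549, mR=-668/549
obs B: pose=(5,0,W) → sL=8, sR=8, mL=0, mR=-12
sensor matrix S = [[40/61, 8/9], [8, 8]]; det S = -1024/549
solve [mL_A; mL_B] = S·[w00; w01] and [mR_A; mR_B] = S·[w10; w11]:
  w00 = -1/2, w01 = 1/2, w10 = -1/2, w11 = -1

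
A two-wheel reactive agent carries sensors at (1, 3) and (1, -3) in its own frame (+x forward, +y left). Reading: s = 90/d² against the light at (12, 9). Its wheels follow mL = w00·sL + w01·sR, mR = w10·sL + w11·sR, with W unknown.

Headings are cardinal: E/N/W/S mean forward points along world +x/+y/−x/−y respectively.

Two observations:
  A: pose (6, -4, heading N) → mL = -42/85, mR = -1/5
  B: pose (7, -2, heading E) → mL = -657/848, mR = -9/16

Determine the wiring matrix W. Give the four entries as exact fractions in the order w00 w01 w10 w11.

obs A: pose=(6,-4,N) → sL=2/5, sR=10/17, mL=-42/85, mR=-1/5
obs B: pose=(7,-2,E) → sL=9/8, sR=45/106, mL=-657/848, mR=-9/16
sensor matrix S = [[2/5, 10/17], [9/8, 45/106]]; det S = -1773/3604
solve [mL_A; mL_B] = S·[w00; w01] and [mR_A; mR_B] = S·[w10; w11]:
  w00 = -1/2, w01 = -1/2, w10 = -1/2, w11 = 0

-1/2 -1/2 -1/2 0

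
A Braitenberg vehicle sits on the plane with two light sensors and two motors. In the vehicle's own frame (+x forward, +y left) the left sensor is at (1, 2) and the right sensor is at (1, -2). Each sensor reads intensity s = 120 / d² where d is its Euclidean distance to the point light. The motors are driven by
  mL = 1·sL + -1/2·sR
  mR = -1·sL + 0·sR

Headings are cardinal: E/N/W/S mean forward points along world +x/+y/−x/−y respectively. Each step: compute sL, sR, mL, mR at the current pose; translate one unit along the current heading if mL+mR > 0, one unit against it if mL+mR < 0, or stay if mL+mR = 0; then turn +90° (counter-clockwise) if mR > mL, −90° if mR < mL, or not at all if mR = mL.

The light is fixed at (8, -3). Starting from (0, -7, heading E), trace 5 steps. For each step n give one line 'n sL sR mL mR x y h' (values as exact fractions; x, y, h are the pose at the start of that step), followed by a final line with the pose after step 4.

n=0: pose=(0,-7,E); sL=120/53, sR=24/17; mL=1404/901, mR=-120/53; mL+mR=-12/17 → advance -1; mR−mL=-3444/901 → turn -1·90°
n=1: pose=(-1,-7,S); sL=60/37, sR=60/73; mL=3270/2701, mR=-60/37; mL+mR=-30/73 → advance -1; mR−mL=-7650/2701 → turn -1·90°
n=2: pose=(-1,-6,W); sL=24/25, sR=120/101; mL=924/2525, mR=-24/25; mL+mR=-60/101 → advance -1; mR−mL=-3348/2525 → turn -1·90°
n=3: pose=(0,-6,N); sL=15/13, sR=3; mL=-9/26, mR=-15/13; mL+mR=-3/2 → advance -1; mR−mL=-21/26 → turn -1·90°
n=4: pose=(0,-7,E); sL=120/53, sR=24/17; mL=1404/901, mR=-120/53; mL+mR=-12/17 → advance -1; mR−mL=-3444/901 → turn -1·90°

0 120/53 24/17 1404/901 -120/53 0 -7 E
1 60/37 60/73 3270/2701 -60/37 -1 -7 S
2 24/25 120/101 924/2525 -24/25 -1 -6 W
3 15/13 3 -9/26 -15/13 0 -6 N
4 120/53 24/17 1404/901 -120/53 0 -7 E
final -1 -7 S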